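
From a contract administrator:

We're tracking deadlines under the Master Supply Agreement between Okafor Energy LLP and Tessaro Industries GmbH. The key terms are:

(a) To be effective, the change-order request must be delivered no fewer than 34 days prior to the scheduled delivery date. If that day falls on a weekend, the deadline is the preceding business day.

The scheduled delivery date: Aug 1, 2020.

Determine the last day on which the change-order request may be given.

Counting back 34 calendar days from Aug 1, 2020 gives Jun 28, 2020. That is a Sunday, so the deadline moves back to Friday, Jun 26, 2020.

Jun 26, 2020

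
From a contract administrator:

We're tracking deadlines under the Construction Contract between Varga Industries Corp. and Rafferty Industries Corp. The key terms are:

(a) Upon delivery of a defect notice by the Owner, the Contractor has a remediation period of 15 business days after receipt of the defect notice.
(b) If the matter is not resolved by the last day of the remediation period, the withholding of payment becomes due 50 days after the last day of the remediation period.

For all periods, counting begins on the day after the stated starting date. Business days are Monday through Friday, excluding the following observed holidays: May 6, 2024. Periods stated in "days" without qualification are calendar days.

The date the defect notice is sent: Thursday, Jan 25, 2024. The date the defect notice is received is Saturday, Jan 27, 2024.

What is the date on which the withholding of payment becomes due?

Apr 6, 2024

The last day of the remediation period: counting 15 business days from Saturday, Jan 27, 2024 (Jan 29, Jan 30, Jan 31, Feb 1, …, Feb 14, Feb 15, Feb 16, skipping weekends) reaches Friday, Feb 16, 2024.
The date on which the withholding of payment becomes due: Feb 16, 2024 + 50 days = Apr 6, 2024.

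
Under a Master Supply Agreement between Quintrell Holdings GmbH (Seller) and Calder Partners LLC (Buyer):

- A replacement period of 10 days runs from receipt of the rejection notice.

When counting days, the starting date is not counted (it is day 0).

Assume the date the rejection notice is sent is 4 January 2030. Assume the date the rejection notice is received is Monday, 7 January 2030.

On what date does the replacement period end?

17 January 2030

Adding 10 calendar days to 7 January 2030 gives 17 January 2030, which is the last day of the replacement period.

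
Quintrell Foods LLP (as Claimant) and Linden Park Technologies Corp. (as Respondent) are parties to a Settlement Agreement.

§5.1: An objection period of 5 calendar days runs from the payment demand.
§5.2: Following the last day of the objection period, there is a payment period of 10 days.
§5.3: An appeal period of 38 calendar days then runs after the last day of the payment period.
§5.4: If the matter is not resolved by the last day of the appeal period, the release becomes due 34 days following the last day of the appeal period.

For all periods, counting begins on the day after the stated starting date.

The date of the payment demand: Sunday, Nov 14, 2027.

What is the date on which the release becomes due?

The last day of the objection period: Nov 14, 2027 + 5 days = Nov 19, 2027.
The last day of the payment period: 10 calendar days after Nov 19, 2027 is Nov 29, 2027.
The last day of the appeal period: 38 calendar days after Nov 29, 2027 is Jan 6, 2028.
The date on which the release becomes due: Jan 6, 2028 + 34 days = Feb 9, 2028.

Feb 9, 2028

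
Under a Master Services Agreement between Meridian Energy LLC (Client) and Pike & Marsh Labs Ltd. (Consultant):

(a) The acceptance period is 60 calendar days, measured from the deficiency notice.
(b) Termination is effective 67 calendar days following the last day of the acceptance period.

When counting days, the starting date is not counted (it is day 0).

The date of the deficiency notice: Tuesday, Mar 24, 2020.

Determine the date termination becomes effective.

Jul 29, 2020

The last day of the acceptance period: 60 calendar days after Mar 24, 2020 is May 23, 2020.
The date termination becomes effective: May 23, 2020 + 67 days = Jul 29, 2020.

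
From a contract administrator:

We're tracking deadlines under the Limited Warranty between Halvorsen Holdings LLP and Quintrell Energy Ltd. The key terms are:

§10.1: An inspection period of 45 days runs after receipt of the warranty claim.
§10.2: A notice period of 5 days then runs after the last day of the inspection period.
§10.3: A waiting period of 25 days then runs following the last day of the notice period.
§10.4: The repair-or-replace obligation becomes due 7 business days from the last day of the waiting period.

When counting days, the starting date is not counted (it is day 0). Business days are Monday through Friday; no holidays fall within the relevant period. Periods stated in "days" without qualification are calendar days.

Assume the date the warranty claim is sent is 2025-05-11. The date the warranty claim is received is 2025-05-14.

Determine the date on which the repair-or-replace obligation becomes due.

The last day of the inspection period: 45 calendar days after 2025-05-14 is 2025-06-28.
The last day of the notice period: 5 calendar days after 2025-06-28 is 2025-07-03.
The last day of the waiting period: 25 calendar days after 2025-07-03 is 2025-07-28.
The date on which the repair-or-replace obligation becomes due: counting 7 business days from Monday, 2025-07-28 (Jul 29, Jul 30, Jul 31, Aug 1, Aug 4, Aug 5, Aug 6, skipping weekends) reaches Wednesday, 2025-08-06.

2025-08-06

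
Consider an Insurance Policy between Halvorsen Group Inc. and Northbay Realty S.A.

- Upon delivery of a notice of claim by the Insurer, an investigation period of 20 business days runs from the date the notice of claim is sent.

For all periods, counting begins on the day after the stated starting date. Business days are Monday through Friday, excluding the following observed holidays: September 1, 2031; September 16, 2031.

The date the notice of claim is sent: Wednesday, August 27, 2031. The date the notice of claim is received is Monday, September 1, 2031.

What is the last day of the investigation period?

September 26, 2031

The last day of the investigation period: counting 20 business days from Wednesday, August 27, 2031 (Aug 28, Aug 29, Sep 2, Sep 3, …, Sep 24, Sep 25, Sep 26, skipping weekends and the listed holidays on Sep 1, Sep 16) reaches Friday, September 26, 2031.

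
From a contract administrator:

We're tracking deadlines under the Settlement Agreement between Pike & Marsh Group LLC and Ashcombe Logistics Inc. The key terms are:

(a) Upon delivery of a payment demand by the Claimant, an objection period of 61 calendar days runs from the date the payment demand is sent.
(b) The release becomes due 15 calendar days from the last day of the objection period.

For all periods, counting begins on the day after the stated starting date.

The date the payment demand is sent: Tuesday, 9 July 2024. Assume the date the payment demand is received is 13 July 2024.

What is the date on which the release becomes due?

23 September 2024

The last day of the objection period: 61 calendar days after 9 July 2024 is 8 September 2024.
The date on which the release becomes due: 15 calendar days after 8 September 2024 is 23 September 2024.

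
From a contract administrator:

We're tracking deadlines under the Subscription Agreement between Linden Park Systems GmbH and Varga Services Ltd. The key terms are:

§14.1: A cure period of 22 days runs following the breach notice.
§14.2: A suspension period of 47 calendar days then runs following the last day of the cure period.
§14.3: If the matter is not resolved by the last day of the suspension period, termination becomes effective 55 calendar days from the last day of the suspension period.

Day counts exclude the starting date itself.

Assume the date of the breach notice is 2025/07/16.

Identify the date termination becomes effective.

2025/11/17

The last day of the cure period: 2025/07/16 + 22 days = 2025/08/07.
The last day of the suspension period: 47 calendar days after 2025/08/07 is 2025/09/23.
Adding 55 calendar days to 2025/09/23 gives 2025/11/17, which is the date termination becomes effective.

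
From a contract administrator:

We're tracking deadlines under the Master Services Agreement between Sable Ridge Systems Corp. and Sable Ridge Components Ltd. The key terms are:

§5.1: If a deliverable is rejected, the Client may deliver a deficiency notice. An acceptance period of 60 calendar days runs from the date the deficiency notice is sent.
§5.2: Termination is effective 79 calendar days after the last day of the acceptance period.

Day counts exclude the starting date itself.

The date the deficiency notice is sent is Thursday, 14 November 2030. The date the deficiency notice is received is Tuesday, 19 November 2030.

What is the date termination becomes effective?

2 April 2031

Adding 60 calendar days to 14 November 2030 gives 13 January 2031, which is the last day of the acceptance period.
Adding 79 calendar days to 13 January 2031 gives 2 April 2031, which is the date termination becomes effective.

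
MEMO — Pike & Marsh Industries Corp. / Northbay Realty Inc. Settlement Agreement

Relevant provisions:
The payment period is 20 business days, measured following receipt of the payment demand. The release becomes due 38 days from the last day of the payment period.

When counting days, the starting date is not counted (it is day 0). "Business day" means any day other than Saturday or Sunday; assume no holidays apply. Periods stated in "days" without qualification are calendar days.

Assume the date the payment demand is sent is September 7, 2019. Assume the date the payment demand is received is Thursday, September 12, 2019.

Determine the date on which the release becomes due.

November 17, 2019

The last day of the payment period: 20 business days after Thursday, September 12, 2019, skipping weekends — Sep 13, Sep 16, Sep 17, Sep 18, …, Oct 8, Oct 9, Oct 10 — lands on Thursday, October 10, 2019.
The date on which the release becomes due: 38 calendar days after October 10, 2019 is November 17, 2019.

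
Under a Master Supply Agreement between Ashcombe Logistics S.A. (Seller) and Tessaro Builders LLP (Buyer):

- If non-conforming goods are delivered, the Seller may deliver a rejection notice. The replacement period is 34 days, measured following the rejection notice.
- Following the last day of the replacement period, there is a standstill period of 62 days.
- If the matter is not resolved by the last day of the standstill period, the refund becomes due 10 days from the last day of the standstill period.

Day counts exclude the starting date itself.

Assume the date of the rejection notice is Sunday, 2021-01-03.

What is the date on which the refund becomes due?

The last day of the replacement period: 34 calendar days after 2021-01-03 is 2021-02-06.
Adding 62 calendar days to 2021-02-06 gives 2021-04-09, which is the last day of the standstill period.
The date on which the refund becomes due: 10 calendar days after 2021-04-09 is 2021-04-19.

2021-04-19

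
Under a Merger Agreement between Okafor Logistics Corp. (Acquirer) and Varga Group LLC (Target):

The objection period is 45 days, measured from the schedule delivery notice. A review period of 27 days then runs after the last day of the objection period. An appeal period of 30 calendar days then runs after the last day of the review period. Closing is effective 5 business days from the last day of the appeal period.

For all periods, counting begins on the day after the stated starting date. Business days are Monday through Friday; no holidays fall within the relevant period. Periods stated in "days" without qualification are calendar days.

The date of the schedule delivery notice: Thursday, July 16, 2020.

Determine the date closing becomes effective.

The last day of the objection period: 45 calendar days after July 16, 2020 is August 30, 2020.
The last day of the review period: August 30, 2020 + 27 days = September 26, 2020.
The last day of the appeal period: 30 calendar days after September 26, 2020 is October 26, 2020.
The date closing becomes effective: counting 5 business days from Monday, October 26, 2020 (Oct 27, Oct 28, Oct 29, Oct 30, Nov 2, skipping weekends) reaches Monday, November 2, 2020.

November 2, 2020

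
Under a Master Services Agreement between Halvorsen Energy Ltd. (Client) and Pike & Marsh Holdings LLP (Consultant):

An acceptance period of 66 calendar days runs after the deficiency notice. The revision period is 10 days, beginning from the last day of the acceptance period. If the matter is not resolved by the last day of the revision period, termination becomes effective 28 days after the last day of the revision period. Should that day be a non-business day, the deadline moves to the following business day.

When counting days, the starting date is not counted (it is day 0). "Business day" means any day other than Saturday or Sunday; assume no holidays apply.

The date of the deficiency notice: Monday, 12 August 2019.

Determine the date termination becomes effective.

The last day of the acceptance period: 12 August 2019 + 66 days = 17 October 2019.
The last day of the revision period: 10 calendar days after 17 October 2019 is 27 October 2019.
Adding 28 calendar days to 27 October 2019 gives 24 November 2019, which is the date termination becomes effective. That falls on a Sunday, so it rolls to the next business day, Monday, 25 November 2019.

25 November 2019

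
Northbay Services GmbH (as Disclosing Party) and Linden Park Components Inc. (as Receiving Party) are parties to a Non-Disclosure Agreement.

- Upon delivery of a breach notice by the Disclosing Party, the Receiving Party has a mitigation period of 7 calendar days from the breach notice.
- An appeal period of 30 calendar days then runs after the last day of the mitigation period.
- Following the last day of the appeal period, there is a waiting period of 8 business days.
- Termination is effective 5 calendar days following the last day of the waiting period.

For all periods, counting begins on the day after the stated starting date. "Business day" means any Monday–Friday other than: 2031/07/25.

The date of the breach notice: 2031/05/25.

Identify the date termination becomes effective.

2031/07/16

The last day of the mitigation period: 2031/05/25 + 7 days = 2031/06/01.
The last day of the appeal period: 30 calendar days after 2031/06/01 is 2031/07/01.
From Tuesday, 2031/07/01, 8 business days (Jul 2, Jul 3, Jul 4, Jul 7, Jul 8, Jul 9, Jul 10, Jul 11, skipping weekends) brings us to Friday, 2031/07/11, which is the last day of the waiting period.
Adding 5 calendar days to 2031/07/11 gives 2031/07/16, which is the date termination becomes effective.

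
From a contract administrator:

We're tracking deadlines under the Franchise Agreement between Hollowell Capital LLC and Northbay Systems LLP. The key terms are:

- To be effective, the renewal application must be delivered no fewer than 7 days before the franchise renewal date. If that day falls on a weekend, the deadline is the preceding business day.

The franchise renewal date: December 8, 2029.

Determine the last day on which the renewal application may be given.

November 30, 2029

Counting back 7 calendar days from December 8, 2029 gives December 1, 2029. That is a Saturday, so the deadline moves back to Friday, November 30, 2029.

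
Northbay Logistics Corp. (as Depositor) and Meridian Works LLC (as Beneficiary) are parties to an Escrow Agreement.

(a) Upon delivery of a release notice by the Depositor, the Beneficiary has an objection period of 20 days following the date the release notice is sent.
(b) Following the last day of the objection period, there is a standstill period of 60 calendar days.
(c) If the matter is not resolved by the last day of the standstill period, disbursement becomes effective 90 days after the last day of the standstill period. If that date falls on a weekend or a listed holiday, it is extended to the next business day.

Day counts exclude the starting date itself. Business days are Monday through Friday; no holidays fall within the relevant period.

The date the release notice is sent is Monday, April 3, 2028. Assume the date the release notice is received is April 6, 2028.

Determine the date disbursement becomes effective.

September 20, 2028

Adding 20 calendar days to April 3, 2028 gives April 23, 2028, which is the last day of the objection period.
The last day of the standstill period: 60 calendar days after April 23, 2028 is June 22, 2028.
Adding 90 calendar days to June 22, 2028 gives September 20, 2028, which is the date disbursement becomes effective. September 20, 2028 is a Wednesday, so no roll-forward applies.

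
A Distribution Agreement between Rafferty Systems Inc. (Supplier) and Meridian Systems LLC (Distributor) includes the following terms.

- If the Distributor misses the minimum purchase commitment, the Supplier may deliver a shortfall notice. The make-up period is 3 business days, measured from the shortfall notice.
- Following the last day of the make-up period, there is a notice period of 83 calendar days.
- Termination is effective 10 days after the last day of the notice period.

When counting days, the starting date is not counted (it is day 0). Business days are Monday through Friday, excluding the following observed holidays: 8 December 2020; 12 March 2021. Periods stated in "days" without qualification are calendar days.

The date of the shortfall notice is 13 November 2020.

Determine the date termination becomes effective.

19 February 2021

From Friday, 13 November 2020, 3 business days (Nov 16, Nov 17, Nov 18, skipping weekends) brings us to Wednesday, 18 November 2020, which is the last day of the make-up period.
The last day of the notice period: 83 calendar days after 18 November 2020 is 9 February 2021.
The date termination becomes effective: 9 February 2021 + 10 days = 19 February 2021.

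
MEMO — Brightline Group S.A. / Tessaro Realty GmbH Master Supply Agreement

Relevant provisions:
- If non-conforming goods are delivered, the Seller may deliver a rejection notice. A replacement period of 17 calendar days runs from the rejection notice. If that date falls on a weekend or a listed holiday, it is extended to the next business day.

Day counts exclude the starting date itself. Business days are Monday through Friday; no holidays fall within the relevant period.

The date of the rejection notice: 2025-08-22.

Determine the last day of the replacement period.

The last day of the replacement period: 17 calendar days after 2025-08-22 is 2025-09-08. 2025-09-08 is a Monday, so no roll-forward applies.

2025-09-08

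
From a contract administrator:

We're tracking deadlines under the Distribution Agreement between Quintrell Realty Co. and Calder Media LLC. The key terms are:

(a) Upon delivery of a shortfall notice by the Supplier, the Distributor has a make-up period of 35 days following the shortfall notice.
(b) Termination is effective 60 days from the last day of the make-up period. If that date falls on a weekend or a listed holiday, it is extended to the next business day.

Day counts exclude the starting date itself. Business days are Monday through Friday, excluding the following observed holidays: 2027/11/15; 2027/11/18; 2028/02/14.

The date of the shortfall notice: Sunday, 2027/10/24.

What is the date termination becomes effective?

The last day of the make-up period: 2027/10/24 + 35 days = 2027/11/28.
The date termination becomes effective: 2027/11/28 + 60 days = 2028/01/27. 2028/01/27 is a Thursday and is not a listed holiday, so no roll-forward applies.

2028/01/27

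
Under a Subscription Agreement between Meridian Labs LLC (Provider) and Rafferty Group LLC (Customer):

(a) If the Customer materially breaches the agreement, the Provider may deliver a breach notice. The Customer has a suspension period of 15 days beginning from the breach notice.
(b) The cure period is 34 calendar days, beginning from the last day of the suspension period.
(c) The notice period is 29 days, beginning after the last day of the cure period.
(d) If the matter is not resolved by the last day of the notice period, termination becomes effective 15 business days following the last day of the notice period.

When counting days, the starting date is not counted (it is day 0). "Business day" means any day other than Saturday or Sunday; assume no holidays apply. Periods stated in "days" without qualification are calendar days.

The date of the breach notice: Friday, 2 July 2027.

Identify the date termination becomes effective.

8 October 2027

Adding 15 calendar days to 2 July 2027 gives 17 July 2027, which is the last day of the suspension period.
Adding 34 calendar days to 17 July 2027 gives 20 August 2027, which is the last day of the cure period.
Adding 29 calendar days to 20 August 2027 gives 18 September 2027, which is the last day of the notice period.
The date termination becomes effective: counting 15 business days from Saturday, 18 September 2027 (Sep 20, Sep 21, Sep 22, Sep 23, …, Oct 6, Oct 7, Oct 8, skipping weekends) reaches Friday, 8 October 2027.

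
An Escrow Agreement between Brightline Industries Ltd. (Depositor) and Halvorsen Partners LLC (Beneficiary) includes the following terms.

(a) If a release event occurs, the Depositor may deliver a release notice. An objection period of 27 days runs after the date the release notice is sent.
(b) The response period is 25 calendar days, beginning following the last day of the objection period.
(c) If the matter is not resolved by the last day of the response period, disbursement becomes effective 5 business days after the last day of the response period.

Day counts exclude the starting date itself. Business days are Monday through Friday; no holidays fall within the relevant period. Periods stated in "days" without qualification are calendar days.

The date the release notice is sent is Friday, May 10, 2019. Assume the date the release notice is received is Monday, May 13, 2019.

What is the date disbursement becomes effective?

The last day of the objection period: May 10, 2019 + 27 days = Jun 6, 2019.
The last day of the response period: 25 calendar days after Jun 6, 2019 is Jul 1, 2019.
The date disbursement becomes effective: 5 business days after Monday, Jul 1, 2019, skipping weekends — Jul 2, Jul 3, Jul 4, Jul 5, Jul 8 — lands on Monday, Jul 8, 2019.

Jul 8, 2019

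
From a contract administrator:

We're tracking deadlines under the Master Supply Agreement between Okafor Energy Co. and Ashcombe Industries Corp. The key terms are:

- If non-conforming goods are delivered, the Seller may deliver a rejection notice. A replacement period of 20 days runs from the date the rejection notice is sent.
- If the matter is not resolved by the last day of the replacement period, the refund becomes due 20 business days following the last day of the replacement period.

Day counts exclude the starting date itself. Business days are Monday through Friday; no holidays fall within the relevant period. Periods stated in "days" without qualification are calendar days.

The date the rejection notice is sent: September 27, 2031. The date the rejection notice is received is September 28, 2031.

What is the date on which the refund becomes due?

The last day of the replacement period: September 27, 2031 + 20 days = October 17, 2031.
The date on which the refund becomes due: 20 business days after Friday, October 17, 2031, skipping weekends — Oct 20, Oct 21, Oct 22, Oct 23, …, Nov 12, Nov 13, Nov 14 — lands on Friday, November 14, 2031.

November 14, 2031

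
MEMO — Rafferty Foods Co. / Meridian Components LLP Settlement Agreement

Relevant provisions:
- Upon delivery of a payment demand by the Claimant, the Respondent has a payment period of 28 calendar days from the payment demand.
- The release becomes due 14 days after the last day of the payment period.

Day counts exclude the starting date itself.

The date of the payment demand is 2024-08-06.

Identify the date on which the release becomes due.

The last day of the payment period: 28 calendar days after 2024-08-06 is 2024-09-03.
The date on which the release becomes due: 14 calendar days after 2024-09-03 is 2024-09-17.

2024-09-17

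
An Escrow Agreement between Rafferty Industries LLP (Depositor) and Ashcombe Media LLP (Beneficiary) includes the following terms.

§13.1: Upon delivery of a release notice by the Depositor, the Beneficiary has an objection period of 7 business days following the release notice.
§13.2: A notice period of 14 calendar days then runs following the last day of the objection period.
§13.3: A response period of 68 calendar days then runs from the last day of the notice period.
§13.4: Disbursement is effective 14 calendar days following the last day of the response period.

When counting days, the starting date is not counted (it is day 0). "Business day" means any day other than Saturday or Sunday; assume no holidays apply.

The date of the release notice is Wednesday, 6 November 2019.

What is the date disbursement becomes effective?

19 February 2020

From Wednesday, 6 November 2019, 7 business days (Nov 7, Nov 8, Nov 11, Nov 12, Nov 13, Nov 14, Nov 15, skipping weekends) brings us to Friday, 15 November 2019, which is the last day of the objection period.
The last day of the notice period: 15 November 2019 + 14 days = 29 November 2019.
Adding 68 calendar days to 29 November 2019 gives 5 February 2020, which is the last day of the response period.
The date disbursement becomes effective: 14 calendar days after 5 February 2020 is 19 February 2020.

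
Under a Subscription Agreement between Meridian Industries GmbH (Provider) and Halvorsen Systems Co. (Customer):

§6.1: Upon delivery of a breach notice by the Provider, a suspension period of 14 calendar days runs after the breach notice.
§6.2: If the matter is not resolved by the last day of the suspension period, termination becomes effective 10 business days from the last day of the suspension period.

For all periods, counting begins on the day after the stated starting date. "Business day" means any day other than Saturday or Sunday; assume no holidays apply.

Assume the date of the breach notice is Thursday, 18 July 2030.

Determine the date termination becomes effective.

The last day of the suspension period: 18 July 2030 + 14 days = 1 August 2030.
From Thursday, 1 August 2030, 10 business days (Aug 2, Aug 5, Aug 6, Aug 7, Aug 8, Aug 9, Aug 12, Aug 13, Aug 14, Aug 15, skipping weekends) brings us to Thursday, 15 August 2030, which is the date termination becomes effective.

15 August 2030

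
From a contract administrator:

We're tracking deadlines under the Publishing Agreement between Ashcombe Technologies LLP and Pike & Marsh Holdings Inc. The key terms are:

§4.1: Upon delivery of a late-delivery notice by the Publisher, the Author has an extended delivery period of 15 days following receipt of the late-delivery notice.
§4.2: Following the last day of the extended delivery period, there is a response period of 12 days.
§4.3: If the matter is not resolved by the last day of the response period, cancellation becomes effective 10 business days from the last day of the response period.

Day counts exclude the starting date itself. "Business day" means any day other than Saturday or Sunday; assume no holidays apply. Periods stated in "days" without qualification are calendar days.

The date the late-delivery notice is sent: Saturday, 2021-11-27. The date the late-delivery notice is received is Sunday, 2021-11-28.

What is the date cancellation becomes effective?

2022-01-07

Adding 15 calendar days to 2021-11-28 gives 2021-12-13, which is the last day of the extended delivery period.
Adding 12 calendar days to 2021-12-13 gives 2021-12-25, which is the last day of the response period.
The date cancellation becomes effective: 10 business days after Saturday, 2021-12-25, skipping weekends — Dec 27, Dec 28, Dec 29, Dec 30, Dec 31, Jan 3, Jan 4, Jan 5, Jan 6, Jan 7 — lands on Friday, 2022-01-07.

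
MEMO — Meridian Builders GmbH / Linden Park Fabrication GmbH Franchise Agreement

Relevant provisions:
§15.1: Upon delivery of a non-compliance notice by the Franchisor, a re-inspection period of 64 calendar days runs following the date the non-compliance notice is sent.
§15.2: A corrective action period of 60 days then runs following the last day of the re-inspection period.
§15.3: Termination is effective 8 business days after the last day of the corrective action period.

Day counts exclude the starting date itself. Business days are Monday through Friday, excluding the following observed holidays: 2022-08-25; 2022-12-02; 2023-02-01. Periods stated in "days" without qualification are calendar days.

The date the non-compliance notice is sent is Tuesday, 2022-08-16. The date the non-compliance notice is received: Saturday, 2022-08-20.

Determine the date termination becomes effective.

The last day of the re-inspection period: 64 calendar days after 2022-08-16 is 2022-10-19.
The last day of the corrective action period: 2022-10-19 + 60 days = 2022-12-18.
From Sunday, 2022-12-18, 8 business days (Dec 19, Dec 20, Dec 21, Dec 22, Dec 23, Dec 26, Dec 27, Dec 28, skipping weekends) brings us to Wednesday, 2022-12-28, which is the date termination becomes effective.

2022-12-28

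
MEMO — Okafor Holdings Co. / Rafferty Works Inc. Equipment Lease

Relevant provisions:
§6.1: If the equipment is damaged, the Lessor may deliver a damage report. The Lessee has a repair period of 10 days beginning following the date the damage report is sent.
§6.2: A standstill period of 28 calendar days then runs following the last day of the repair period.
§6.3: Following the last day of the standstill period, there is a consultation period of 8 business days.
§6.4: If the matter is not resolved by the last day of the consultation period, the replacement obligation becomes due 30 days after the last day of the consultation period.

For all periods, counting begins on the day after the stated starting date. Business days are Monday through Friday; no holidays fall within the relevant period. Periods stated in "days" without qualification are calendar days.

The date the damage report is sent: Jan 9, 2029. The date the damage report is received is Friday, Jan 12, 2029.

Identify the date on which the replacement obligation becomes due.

Mar 30, 2029

The last day of the repair period: Jan 9, 2029 + 10 days = Jan 19, 2029.
The last day of the standstill period: 28 calendar days after Jan 19, 2029 is Feb 16, 2029.
From Friday, Feb 16, 2029, 8 business days (Feb 19, Feb 20, Feb 21, Feb 22, Feb 23, Feb 26, Feb 27, Feb 28, skipping weekends) brings us to Wednesday, Feb 28, 2029, which is the last day of the consultation period.
Adding 30 calendar days to Feb 28, 2029 gives Mar 30, 2029, which is the date on which the replacement obligation becomes due.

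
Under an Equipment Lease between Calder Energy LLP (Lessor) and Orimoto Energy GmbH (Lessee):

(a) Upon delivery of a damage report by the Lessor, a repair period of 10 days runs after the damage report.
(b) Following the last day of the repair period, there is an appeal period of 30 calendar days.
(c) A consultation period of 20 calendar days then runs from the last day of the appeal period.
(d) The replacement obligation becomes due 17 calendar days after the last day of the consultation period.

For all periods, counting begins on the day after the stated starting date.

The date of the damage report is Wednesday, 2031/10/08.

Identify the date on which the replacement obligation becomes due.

2031/12/24

The last day of the repair period: 2031/10/08 + 10 days = 2031/10/18.
Adding 30 calendar days to 2031/10/18 gives 2031/11/17, which is the last day of the appeal period.
The last day of the consultation period: 20 calendar days after 2031/11/17 is 2031/12/07.
The date on which the replacement obligation becomes due: 17 calendar days after 2031/12/07 is 2031/12/24.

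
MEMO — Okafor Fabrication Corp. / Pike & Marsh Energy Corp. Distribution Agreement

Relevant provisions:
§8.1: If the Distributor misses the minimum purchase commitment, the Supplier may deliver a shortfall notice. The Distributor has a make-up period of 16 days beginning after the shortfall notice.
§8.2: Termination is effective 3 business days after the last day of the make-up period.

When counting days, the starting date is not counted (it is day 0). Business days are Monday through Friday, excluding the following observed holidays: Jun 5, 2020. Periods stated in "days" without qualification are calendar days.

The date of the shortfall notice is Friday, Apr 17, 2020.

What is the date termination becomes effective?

The last day of the make-up period: Apr 17, 2020 + 16 days = May 3, 2020.
The date termination becomes effective: 3 business days after Sunday, May 3, 2020, skipping weekends — May 4, May 5, May 6 — lands on Wednesday, May 6, 2020.

May 6, 2020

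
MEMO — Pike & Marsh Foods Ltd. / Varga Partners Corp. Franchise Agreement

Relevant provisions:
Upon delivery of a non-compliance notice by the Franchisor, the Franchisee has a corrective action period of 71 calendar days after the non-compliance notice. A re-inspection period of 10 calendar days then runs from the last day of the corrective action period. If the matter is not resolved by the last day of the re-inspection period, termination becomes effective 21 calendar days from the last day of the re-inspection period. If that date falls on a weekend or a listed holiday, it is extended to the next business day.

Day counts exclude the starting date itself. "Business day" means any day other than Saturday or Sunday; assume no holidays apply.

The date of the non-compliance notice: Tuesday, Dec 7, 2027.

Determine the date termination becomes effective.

Mar 20, 2028

The last day of the corrective action period: 71 calendar days after Dec 7, 2027 is Feb 16, 2028.
Adding 10 calendar days to Feb 16, 2028 gives Feb 26, 2028, which is the last day of the re-inspection period.
Adding 21 calendar days to Feb 26, 2028 gives Mar 18, 2028, which is the date termination becomes effective. That falls on a Saturday, so it rolls to the next business day, Monday, Mar 20, 2028.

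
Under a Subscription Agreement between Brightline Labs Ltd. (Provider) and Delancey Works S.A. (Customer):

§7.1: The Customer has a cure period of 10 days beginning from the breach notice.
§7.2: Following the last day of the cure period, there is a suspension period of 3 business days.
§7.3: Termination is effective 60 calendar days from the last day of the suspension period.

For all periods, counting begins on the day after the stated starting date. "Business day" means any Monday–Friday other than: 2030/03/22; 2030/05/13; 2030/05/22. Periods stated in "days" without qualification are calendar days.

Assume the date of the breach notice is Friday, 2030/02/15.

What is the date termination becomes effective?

Adding 10 calendar days to 2030/02/15 gives 2030/02/25, which is the last day of the cure period.
The last day of the suspension period: counting 3 business days from Monday, 2030/02/25 (Feb 26, Feb 27, Feb 28, skipping weekends) reaches Thursday, 2030/02/28.
Adding 60 calendar days to 2030/02/28 gives 2030/04/29, which is the date termination becomes effective.

2030/04/29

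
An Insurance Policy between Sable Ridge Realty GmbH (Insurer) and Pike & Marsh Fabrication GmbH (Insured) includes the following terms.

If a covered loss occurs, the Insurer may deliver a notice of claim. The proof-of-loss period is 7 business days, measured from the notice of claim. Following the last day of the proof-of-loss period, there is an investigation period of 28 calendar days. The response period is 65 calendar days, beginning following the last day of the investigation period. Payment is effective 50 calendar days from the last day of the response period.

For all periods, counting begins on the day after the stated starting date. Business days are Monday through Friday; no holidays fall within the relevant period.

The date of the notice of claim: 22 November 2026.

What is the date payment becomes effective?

23 April 2027

From Sunday, 22 November 2026, 7 business days (Nov 23, Nov 24, Nov 25, Nov 26, Nov 27, Nov 30, Dec 1, skipping weekends) brings us to Tuesday, 1 December 2026, which is the last day of the proof-of-loss period.
Adding 28 calendar days to 1 December 2026 gives 29 December 2026, which is the last day of the investigation period.
Adding 65 calendar days to 29 December 2026 gives 4 March 2027, which is the last day of the response period.
The date payment becomes effective: 4 March 2027 + 50 days = 23 April 2027.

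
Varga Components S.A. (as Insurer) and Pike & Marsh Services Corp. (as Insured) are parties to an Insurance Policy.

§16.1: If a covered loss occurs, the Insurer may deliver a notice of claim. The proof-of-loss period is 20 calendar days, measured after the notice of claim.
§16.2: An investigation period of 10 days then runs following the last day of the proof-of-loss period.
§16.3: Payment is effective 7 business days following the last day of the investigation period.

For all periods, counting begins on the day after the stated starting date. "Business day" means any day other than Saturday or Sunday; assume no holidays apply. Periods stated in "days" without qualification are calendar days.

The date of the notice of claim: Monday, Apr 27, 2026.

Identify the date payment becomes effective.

The last day of the proof-of-loss period: Apr 27, 2026 + 20 days = May 17, 2026.
Adding 10 calendar days to May 17, 2026 gives May 27, 2026, which is the last day of the investigation period.
From Wednesday, May 27, 2026, 7 business days (May 28, May 29, Jun 1, Jun 2, Jun 3, Jun 4, Jun 5, skipping weekends) brings us to Friday, Jun 5, 2026, which is the date payment becomes effective.

Jun 5, 2026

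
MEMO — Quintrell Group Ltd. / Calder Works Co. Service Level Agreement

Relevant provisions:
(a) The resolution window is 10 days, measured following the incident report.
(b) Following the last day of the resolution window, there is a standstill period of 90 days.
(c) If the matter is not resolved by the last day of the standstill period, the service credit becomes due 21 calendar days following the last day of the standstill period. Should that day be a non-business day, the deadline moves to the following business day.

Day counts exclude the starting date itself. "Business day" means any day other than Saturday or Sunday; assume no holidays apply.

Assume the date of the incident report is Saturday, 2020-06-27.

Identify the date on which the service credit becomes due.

2020-10-26

Adding 10 calendar days to 2020-06-27 gives 2020-07-07, which is the last day of the resolution window.
Adding 90 calendar days to 2020-07-07 gives 2020-10-05, which is the last day of the standstill period.
Adding 21 calendar days to 2020-10-05 gives 2020-10-26, which is the date on which the service credit becomes due. 2020-10-26 is a Monday, so no roll-forward applies.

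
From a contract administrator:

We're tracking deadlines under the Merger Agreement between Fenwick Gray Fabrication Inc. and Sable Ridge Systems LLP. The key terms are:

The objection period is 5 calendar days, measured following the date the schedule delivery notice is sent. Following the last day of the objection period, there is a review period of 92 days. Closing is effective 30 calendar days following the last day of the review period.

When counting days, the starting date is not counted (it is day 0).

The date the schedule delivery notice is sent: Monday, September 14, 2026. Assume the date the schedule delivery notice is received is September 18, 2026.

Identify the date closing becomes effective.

January 19, 2027

The last day of the objection period: September 14, 2026 + 5 days = September 19, 2026.
The last day of the review period: September 19, 2026 + 92 days = December 20, 2026.
Adding 30 calendar days to December 20, 2026 gives January 19, 2027, which is the date closing becomes effective.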